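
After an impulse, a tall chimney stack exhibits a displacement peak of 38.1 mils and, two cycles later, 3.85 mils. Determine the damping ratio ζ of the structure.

0.179

Logarithmic decrement δ = (1/n)·ln(x₀/x_n) = (1/2)·ln(38.1/3.85) = (1/2)·ln(9.896) = 1.146.
ζ = δ/√(4π² + δ²) = 1.146/√(39.48 + 1.31) = 1.146/6.387 = 0.1794.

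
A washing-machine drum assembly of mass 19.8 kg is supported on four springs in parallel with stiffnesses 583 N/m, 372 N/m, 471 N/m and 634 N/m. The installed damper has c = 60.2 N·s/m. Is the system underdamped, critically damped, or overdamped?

Parallel springs add: k_eq = 583 + 372 + 471 + 634 = 2060 N/m.
c_c = 2√(k_eq·m) = 403.9 N·s/m; ζ = c/c_c = 60.2/403.9 = 0.149.
Since ζ < 1 the system is underdamped.

underdamped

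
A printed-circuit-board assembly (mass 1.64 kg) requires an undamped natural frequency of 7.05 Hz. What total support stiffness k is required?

ω_n = 2πf_n = 2π × 7.05 = 44.30 rad/s.
k = m·ω_n² = 1.64 × 44.30² = 1.64 × 1962 = 3218 N/m.

3220 N/m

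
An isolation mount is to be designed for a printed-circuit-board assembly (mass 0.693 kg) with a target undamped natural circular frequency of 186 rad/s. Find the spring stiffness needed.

k = m·ω_n² = 0.693 × 186.0² = 0.693 × 34600 = 23980 N/m.

24000 N/m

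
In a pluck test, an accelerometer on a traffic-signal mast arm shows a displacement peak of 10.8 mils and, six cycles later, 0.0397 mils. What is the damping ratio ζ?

Logarithmic decrement δ = (1/n)·ln(x₀/x_n) = (1/6)·ln(10.8/0.0397) = (1/6)·ln(272.0) = 0.9343.
ζ = δ/√(4π² + δ²) = 0.9343/√(39.48 + 0.873) = 0.9343/6.352 = 0.1471.

0.147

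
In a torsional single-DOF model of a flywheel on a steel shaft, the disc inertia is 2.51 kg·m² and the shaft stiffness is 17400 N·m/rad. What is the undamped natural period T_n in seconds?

ω_n = √(k_t/J) = √(17400/2.51) = √6932 = 83.26 rad/s.
T_n = 2π/ω_n = 6.283/83.26 = 0.07546 s.

0.0755 s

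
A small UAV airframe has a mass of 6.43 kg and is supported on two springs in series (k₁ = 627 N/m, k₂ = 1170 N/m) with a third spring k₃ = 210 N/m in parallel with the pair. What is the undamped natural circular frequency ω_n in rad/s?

9.81 rad/s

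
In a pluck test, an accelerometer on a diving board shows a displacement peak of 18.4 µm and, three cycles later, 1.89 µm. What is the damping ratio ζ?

0.120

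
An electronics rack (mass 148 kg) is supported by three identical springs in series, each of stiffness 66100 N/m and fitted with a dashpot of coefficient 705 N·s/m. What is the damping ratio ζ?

Series springs: 1/k_eq = 3/66100, so k_eq = 66100/3 = 22030 N/m.
ω_n = √(k_eq/m) = √(22030/148) = 12.20 rad/s.
Critical damping c_c = 2√(k_eq·m) = 2√(22030 × 148) = 3612 N·s/m, so ζ = c/c_c = 705/3612 = 0.1952.

0.195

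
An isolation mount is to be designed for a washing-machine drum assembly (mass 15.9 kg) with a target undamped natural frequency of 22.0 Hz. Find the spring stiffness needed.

304000 N/m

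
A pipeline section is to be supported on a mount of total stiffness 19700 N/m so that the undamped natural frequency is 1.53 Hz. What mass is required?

213 kg

ω_n = 2πf_n = 2π × 1.53 = 9.613 rad/s.
m = k/ω_n² = 19700/9.613² = 19700/92.42 = 213.2 kg.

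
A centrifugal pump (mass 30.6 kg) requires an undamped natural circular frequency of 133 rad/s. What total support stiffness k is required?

k = m·ω_n² = 30.6 × 133.0² = 30.6 × 17690 = 541300 N/m.

541000 N/m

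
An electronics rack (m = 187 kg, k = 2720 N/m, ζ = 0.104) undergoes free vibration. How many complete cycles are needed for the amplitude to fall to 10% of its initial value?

4 cycles

Logarithmic decrement δ = 2πζ/√(1 − ζ²) = 2π × 0.1040/√(1 − 0.0108) = 0.6570.
x_n/x₀ = e^(−nδ) ≤ 0.1; take ln: n ≥ ln(1/0.1)/δ = 2.303/0.6570 = 3.505.
So 4 complete cycles are required.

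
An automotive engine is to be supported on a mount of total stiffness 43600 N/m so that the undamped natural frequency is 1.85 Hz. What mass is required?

323 kg

ω_n = 2πf_n = 2π × 1.85 = 11.62 rad/s.
m = k/ω_n² = 43600/11.62² = 43600/135.1 = 322.7 kg.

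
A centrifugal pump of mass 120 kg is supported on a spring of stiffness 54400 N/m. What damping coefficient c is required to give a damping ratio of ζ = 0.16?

c_c = 2√(k·m) = 2√(54400 × 120) = 5110 N·s/m.
c = ζ·c_c = 0.16 × 5110 = 817.6 N·s/m.

818 N·s/m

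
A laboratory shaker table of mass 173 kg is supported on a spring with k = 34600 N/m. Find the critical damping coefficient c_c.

c_c = 2√(k·m) = 2√(34600 × 173) = 2 × 2447 = 4893 N·s/m.

4890 N·s/m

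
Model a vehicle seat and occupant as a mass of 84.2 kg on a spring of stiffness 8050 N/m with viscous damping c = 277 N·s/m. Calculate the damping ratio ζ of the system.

ω_n = √(k/m) = √(8050/84.2) = 9.778 rad/s.
Critical damping c_c = 2√(k·m) = 2√(8050 × 84.2) = 1647 N·s/m, so ζ = c/c_c = 277/1647 = 0.1682.

0.168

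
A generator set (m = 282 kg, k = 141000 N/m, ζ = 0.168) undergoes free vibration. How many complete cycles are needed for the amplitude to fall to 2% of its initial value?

Logarithmic decrement δ = 2πζ/√(1 − ζ²) = 2π × 0.1680/√(1 − 0.0282) = 1.071.
x_n/x₀ = e^(−nδ) ≤ 0.02; take ln: n ≥ ln(1/0.02)/δ = 3.912/1.071 = 3.653.
So 4 complete cycles are required.

4 cycles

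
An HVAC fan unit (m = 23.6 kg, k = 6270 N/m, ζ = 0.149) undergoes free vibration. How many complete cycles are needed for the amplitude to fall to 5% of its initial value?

Logarithmic decrement δ = 2πζ/√(1 − ζ²) = 2π × 0.1490/√(1 − 0.0222) = 0.9468.
x_n/x₀ = e^(−nδ) ≤ 0.05; take ln: n ≥ ln(1/0.05)/δ = 2.996/0.9468 = 3.164.
So 4 complete cycles are required.

4 cycles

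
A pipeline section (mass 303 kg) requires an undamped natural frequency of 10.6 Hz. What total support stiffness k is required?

ω_n = 2πf_n = 2π × 10.6 = 66.60 rad/s.
k = m·ω_n² = 303 × 66.60² = 303 × 4436 = 1344000 N/m.

1340000 N/m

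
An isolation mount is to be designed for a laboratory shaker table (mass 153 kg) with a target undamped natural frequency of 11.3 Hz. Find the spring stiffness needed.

ω_n = 2πf_n = 2π × 11.3 = 71.00 rad/s.
k = m·ω_n² = 153 × 71.00² = 153 × 5041 = 771300 N/m.

771000 N/m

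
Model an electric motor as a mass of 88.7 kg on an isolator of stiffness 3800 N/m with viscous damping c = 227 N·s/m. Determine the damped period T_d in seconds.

0.979 s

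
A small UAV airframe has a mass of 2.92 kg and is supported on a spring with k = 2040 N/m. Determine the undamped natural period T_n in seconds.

ω_n = √(k/m) = √(2040/2.92) = √698.6 = 26.43 rad/s.
T_n = 2π/ω_n = 6.283/26.43 = 0.2377 s.

0.238 s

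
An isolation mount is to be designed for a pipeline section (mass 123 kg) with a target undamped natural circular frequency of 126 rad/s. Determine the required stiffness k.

k = m·ω_n² = 123 × 126.0² = 123 × 15880 = 1953000 N/m.

1950000 N/m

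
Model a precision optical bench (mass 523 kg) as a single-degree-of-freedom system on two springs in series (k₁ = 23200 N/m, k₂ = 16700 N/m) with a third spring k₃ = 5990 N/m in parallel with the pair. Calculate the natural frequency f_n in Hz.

0.872 Hz

Series pair: k_s = k₁k₂/(k₁+k₂) = (23200)(16700)/(23200 + 16700) = 9710 N/m. In parallel with k₃: k_eq = 9710 + 5990 = 15700 N/m.
ω_n = √(k_eq/m) = √(15700/523) = √30.02 = 5.479 rad/s.
f_n = ω_n/(2π) = 5.479/6.283 = 0.8720 Hz.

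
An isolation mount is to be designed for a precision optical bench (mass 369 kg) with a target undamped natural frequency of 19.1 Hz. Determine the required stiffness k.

ω_n = 2πf_n = 2π × 19.1 = 120.0 rad/s.
k = m·ω_n² = 369 × 120.0² = 369 × 14400 = 5314000 N/m.

5310000 N/m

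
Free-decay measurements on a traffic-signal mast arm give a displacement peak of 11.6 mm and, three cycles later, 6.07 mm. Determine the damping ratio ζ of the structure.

0.0343

Logarithmic decrement δ = (1/n)·ln(x₀/x_n) = (1/3)·ln(11.6/6.07) = (1/3)·ln(1.911) = 0.2159.
ζ = δ/√(4π² + δ²) = 0.2159/√(39.48 + 0.0466) = 0.2159/6.287 = 0.03434.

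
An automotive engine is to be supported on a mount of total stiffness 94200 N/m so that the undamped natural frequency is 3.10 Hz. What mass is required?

248 kg

ω_n = 2πf_n = 2π × 3.10 = 19.48 rad/s.
m = k/ω_n² = 94200/19.48² = 94200/379.4 = 248.3 kg.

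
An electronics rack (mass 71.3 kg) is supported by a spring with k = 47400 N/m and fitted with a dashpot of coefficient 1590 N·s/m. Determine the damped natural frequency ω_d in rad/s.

ω_n = √(k/m) = √(47400/71.3) = 25.78 rad/s.
Critical damping c_c = 2√(k·m) = 2√(47400 × 71.3) = 3677 N·s/m, so ζ = c/c_c = 1590/3677 = 0.4324.
ω_d = ω_n√(1 − ζ²) = 25.78 × √(1 − 0.187) = 23.25 rad/s.

23.2 rad/s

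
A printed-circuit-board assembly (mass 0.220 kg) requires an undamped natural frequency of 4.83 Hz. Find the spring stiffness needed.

203 N/m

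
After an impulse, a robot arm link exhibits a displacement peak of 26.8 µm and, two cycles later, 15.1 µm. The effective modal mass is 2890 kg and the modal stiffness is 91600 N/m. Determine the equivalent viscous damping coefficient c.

1480 N·s/m

Logarithmic decrement δ = (1/n)·ln(x₀/x_n) = (1/2)·ln(26.8/15.1) = (1/2)·ln(1.775) = 0.2869.
ζ = δ/√(4π² + δ²) = 0.2869/√(39.48 + 0.0823) = 0.2869/6.290 = 0.04561.
c = ζ · 2√(km) = 0.04561 × 2√(91600 × 2890) = 0.04561 × 32540 = 1484 N·s/m.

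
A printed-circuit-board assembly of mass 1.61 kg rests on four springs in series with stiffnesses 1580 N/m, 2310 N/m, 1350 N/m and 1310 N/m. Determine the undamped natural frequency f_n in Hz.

Series springs: 1/k_eq = 1/1580 + 1/2310 + 1/1350 + 1/1310 = 0.002570, so k_eq = 389.1 N/m.
ω_n = √(k_eq/m) = √(389.1/1.61) = √241.7 = 15.55 rad/s.
f_n = ω_n/(2π) = 15.55/6.283 = 2.474 Hz.

2.47 Hz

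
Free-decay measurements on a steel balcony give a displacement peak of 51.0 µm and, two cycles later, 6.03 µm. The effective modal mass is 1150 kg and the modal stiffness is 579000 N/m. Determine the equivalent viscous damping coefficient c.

8640 N·s/m

Logarithmic decrement δ = (1/n)·ln(x₀/x_n) = (1/2)·ln(51.0/6.03) = (1/2)·ln(8.458) = 1.068.
ζ = δ/√(4π² + δ²) = 1.068/√(39.48 + 1.14) = 1.068/6.373 = 0.1675.
c = ζ · 2√(km) = 0.1675 × 2√(579000 × 1150) = 0.1675 × 51610 = 8645 N·s/m.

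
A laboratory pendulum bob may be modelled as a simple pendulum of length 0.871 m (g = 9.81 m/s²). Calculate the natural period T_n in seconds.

1.87 s

For a simple pendulum ω_n = √(g/L) = √(9.81/0.871) = √11.26 = 3.356 rad/s.
T_n = 2π/ω_n = 6.283/3.356 = 1.872 s.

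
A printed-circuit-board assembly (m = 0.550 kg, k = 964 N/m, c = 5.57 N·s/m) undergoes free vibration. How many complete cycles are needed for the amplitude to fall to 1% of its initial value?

ζ = c/(2√(km)) = 5.57/(2√(964 × 0.550)) = 5.57/46.05 = 0.1209.
Logarithmic decrement δ = 2πζ/√(1 − ζ²) = 2π × 0.1209/√(1 − 0.0146) = 0.7656.
x_n/x₀ = e^(−nδ) ≤ 0.01; take ln: n ≥ ln(1/0.01)/δ = 4.605/0.7656 = 6.015.
So 7 complete cycles are required.

7 cycles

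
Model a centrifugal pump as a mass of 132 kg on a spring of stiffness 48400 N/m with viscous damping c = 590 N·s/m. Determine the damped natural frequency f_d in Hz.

ω_n = √(k/m) = √(48400/132) = 19.15 rad/s.
Critical damping c_c = 2√(k·m) = 2√(48400 × 132) = 5055 N·s/m, so ζ = c/c_c = 590/5055 = 0.1167.
ω_d = ω_n√(1 − ζ²) = 19.15 × √(1 − 0.0136) = 19.02 rad/s.
f_d = ω_d/(2π) = 3.027 Hz.

3.03 Hz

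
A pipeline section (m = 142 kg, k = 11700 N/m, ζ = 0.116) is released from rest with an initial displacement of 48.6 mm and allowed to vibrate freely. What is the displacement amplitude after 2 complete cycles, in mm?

11.2 mm

Logarithmic decrement δ = 2πζ/√(1 − ζ²) = 2π × 0.1160/√(1 − 0.0135) = 0.7338.
After n cycles, x_n/x₀ = e^(−nδ), so x_2 = 48.6 × e^(−2 × 0.7338) = 48.6 × 0.2305 = 11.20 mm.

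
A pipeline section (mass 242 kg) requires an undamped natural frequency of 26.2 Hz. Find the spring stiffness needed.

6560000 N/m

ω_n = 2πf_n = 2π × 26.2 = 164.6 rad/s.
k = m·ω_n² = 242 × 164.6² = 242 × 27100 = 6558000 N/m.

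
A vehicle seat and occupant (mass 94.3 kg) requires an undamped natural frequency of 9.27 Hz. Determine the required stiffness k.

ω_n = 2πf_n = 2π × 9.27 = 58.25 rad/s.
k = m·ω_n² = 94.3 × 58.25² = 94.3 × 3392 = 319900 N/m.

320000 N/m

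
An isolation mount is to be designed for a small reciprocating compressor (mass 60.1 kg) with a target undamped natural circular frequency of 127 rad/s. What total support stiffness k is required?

k = m·ω_n² = 60.1 × 127.0² = 60.1 × 16130 = 969400 N/m.

969000 N/m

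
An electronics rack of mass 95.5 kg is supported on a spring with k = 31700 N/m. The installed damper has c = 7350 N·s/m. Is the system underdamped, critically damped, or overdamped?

overdamped

c_c = 2√(k·m) = 3480 N·s/m; ζ = c/c_c = 7350/3480 = 2.11.
Since ζ > 1 the system is overdamped.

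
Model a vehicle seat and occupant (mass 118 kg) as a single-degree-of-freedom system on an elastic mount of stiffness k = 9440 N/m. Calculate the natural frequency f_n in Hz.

ω_n = √(k/m) = √(9440/118) = √80.00 = 8.944 rad/s.
f_n = ω_n/(2π) = 8.944/6.283 = 1.424 Hz.

1.42 Hz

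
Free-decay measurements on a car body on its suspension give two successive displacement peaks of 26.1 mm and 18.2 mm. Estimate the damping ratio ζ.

0.0573

Logarithmic decrement δ = (1/n)·ln(x₀/x_n) = (1/1)·ln(26.1/18.2) = (1/1)·ln(1.434) = 0.3605.
ζ = δ/√(4π² + δ²) = 0.3605/√(39.48 + 0.130) = 0.3605/6.294 = 0.05728.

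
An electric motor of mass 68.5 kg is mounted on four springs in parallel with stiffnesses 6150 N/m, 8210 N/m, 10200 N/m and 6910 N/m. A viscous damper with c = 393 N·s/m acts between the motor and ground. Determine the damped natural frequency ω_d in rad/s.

21.2 rad/s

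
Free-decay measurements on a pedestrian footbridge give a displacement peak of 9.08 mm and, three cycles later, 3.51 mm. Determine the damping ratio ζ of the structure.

0.0504

Logarithmic decrement δ = (1/n)·ln(x₀/x_n) = (1/3)·ln(9.08/3.51) = (1/3)·ln(2.587) = 0.3168.
ζ = δ/√(4π² + δ²) = 0.3168/√(39.48 + 0.100) = 0.3168/6.291 = 0.05036.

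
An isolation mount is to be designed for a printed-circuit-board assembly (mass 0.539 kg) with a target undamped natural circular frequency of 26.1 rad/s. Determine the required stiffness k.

k = m·ω_n² = 0.539 × 26.10² = 0.539 × 681.2 = 367.2 N/m.

367 N/m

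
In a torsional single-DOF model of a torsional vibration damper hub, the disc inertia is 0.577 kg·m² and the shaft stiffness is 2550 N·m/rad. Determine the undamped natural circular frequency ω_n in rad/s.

66.5 rad/s

ω_n = √(k_t/J) = √(2550/0.577) = √4419 = 66.48 rad/s.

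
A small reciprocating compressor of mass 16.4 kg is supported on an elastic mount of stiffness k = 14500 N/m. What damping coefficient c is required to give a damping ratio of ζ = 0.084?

c_c = 2√(k·m) = 2√(14500 × 16.4) = 975.3 N·s/m.
c = ζ·c_c = 0.084 × 975.3 = 81.92 N·s/m.

81.9 N·s/m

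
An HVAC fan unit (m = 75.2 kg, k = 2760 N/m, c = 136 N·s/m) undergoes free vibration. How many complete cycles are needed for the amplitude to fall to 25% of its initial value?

ζ = c/(2√(km)) = 136/(2√(2760 × 75.2)) = 136/911.2 = 0.1493.
Logarithmic decrement δ = 2πζ/√(1 − ζ²) = 2π × 0.1493/√(1 − 0.0223) = 0.9485.
x_n/x₀ = e^(−nδ) ≤ 0.25; take ln: n ≥ ln(1/0.25)/δ = 1.386/0.9485 = 1.462.
So 2 complete cycles are required.

2 cycles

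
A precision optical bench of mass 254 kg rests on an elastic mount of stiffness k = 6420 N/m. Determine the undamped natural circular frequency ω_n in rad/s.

ω_n = √(k/m) = √(6420/254) = √25.28 = 5.027 rad/s.

5.03 rad/s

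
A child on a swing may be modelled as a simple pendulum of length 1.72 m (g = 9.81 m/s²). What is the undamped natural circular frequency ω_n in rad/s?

For a simple pendulum ω_n = √(g/L) = √(9.81/1.72) = √5.703 = 2.388 rad/s.

2.39 rad/s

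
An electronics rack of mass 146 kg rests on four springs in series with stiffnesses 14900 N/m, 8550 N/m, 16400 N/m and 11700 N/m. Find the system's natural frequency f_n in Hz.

Series springs: 1/k_eq = 1/14900 + 1/8550 + 1/16400 + 1/11700 = 0.0003305, so k_eq = 3026 N/m.
ω_n = √(k_eq/m) = √(3026/146) = √20.72 = 4.552 rad/s.
f_n = ω_n/(2π) = 4.552/6.283 = 0.7245 Hz.

0.725 Hz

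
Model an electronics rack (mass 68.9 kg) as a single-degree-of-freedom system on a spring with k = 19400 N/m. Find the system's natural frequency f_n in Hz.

ω_n = √(k/m) = √(19400/68.9) = √281.6 = 16.78 rad/s.
f_n = ω_n/(2π) = 16.78/6.283 = 2.671 Hz.

2.67 Hz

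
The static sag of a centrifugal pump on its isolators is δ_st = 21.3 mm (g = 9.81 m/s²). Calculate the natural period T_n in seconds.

ω_n = √(g/δ_st) = √(9.81/0.0213) = √460.6 = 21.46 rad/s.
T_n = 2π/ω_n = 6.283/21.46 = 0.2928 s.

0.293 s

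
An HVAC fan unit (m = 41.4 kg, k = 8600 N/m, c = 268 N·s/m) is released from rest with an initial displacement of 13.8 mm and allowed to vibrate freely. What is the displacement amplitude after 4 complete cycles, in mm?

ζ = c/(2√(km)) = 268/(2√(8600 × 41.4)) = 268/1193 = 0.2246.
Logarithmic decrement δ = 2πζ/√(1 − ζ²) = 2π × 0.2246/√(1 − 0.0504) = 1.448.
After n cycles, x_n/x₀ = e^(−nδ), so x_4 = 13.8 × e^(−4 × 1.448) = 13.8 × 0.003052 = 0.04211 mm.

0.0421 mm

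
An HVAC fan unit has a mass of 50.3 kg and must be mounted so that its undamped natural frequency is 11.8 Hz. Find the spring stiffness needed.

276000 N/m

ω_n = 2πf_n = 2π × 11.8 = 74.14 rad/s.
k = m·ω_n² = 50.3 × 74.14² = 50.3 × 5497 = 276500 N/m.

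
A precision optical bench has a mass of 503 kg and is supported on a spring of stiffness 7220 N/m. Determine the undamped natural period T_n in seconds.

1.66 s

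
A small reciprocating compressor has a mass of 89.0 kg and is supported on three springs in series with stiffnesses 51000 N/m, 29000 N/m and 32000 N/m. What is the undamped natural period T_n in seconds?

Series springs: 1/k_eq = 1/51000 + 1/29000 + 1/32000 = 8.534×10^-5, so k_eq = 11720 N/m.
ω_n = √(k_eq/m) = √(11720/89.0) = √131.7 = 11.47 rad/s.
T_n = 2π/ω_n = 6.283/11.47 = 0.5476 s.

0.548 s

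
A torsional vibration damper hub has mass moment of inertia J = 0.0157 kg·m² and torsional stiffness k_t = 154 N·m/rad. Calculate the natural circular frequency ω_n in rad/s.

99.0 rad/s

ω_n = √(k_t/J) = √(154/0.0157) = √9809 = 99.04 rad/s.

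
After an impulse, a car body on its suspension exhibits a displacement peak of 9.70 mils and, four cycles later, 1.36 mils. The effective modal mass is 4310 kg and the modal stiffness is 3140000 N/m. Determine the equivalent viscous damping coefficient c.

Logarithmic decrement δ = (1/n)·ln(x₀/x_n) = (1/4)·ln(9.70/1.36) = (1/4)·ln(7.132) = 0.4912.
ζ = δ/√(4π² + δ²) = 0.4912/√(39.48 + 0.241) = 0.4912/6.302 = 0.07793.
c = ζ · 2√(km) = 0.07793 × 2√(3140000 × 4310) = 0.07793 × 232700 = 18130 N·s/m.

18100 N·s/m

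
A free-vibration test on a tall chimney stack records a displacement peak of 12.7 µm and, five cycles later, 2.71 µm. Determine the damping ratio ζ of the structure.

Logarithmic decrement δ = (1/n)·ln(x₀/x_n) = (1/5)·ln(12.7/2.71) = (1/5)·ln(4.686) = 0.3089.
ζ = δ/√(4π² + δ²) = 0.3089/√(39.48 + 0.0954) = 0.3089/6.291 = 0.04911.

0.0491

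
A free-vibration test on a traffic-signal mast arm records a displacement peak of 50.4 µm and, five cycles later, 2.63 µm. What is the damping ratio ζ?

Logarithmic decrement δ = (1/n)·ln(x₀/x_n) = (1/5)·ln(50.4/2.63) = (1/5)·ln(19.16) = 0.5906.
ζ = δ/√(4π² + δ²) = 0.5906/√(39.48 + 0.349) = 0.5906/6.311 = 0.09358.

0.0936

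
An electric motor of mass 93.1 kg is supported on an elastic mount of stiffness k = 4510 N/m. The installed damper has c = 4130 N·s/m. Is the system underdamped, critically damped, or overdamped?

c_c = 2√(k·m) = 1296 N·s/m; ζ = c/c_c = 4130/1296 = 3.19.
Since ζ > 1 the system is overdamped.

overdamped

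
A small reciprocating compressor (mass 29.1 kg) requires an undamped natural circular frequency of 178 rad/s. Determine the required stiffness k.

922000 N/m

k = m·ω_n² = 29.1 × 178.0² = 29.1 × 31680 = 922000 N/m.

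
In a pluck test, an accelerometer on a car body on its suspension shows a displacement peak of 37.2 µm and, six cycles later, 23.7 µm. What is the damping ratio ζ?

0.0120

Logarithmic decrement δ = (1/n)·ln(x₀/x_n) = (1/6)·ln(37.2/23.7) = (1/6)·ln(1.570) = 0.07514.
ζ = δ/√(4π² + δ²) = 0.07514/√(39.48 + 0.00565) = 0.07514/6.284 = 0.01196.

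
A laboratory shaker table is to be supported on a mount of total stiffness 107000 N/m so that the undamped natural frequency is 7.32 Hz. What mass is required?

ω_n = 2πf_n = 2π × 7.32 = 45.99 rad/s.
m = k/ω_n² = 107000/45.99² = 107000/2115 = 50.58 kg.

50.6 kg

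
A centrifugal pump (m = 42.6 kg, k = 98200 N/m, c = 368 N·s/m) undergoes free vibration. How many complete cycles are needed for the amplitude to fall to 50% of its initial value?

ζ = c/(2√(km)) = 368/(2√(98200 × 42.6)) = 368/4091 = 0.08996.
Logarithmic decrement δ = 2πζ/√(1 − ζ²) = 2π × 0.08996/√(1 − 0.00809) = 0.5675.
x_n/x₀ = e^(−nδ) ≤ 0.5; take ln: n ≥ ln(1/0.5)/δ = 0.6931/0.5675 = 1.221.
So 2 complete cycles are required.

2 cycles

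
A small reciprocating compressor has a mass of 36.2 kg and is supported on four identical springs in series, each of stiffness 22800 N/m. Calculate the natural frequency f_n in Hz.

Series springs: 1/k_eq = 4/22800, so k_eq = 22800/4 = 5700 N/m.
ω_n = √(k_eq/m) = √(5700/36.2) = √157.5 = 12.55 rad/s.
f_n = ω_n/(2π) = 12.55/6.283 = 1.997 Hz.

2.00 Hz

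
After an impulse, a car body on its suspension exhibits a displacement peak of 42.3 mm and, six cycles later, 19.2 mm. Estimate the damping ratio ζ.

Logarithmic decrement δ = (1/n)·ln(x₀/x_n) = (1/6)·ln(42.3/19.2) = (1/6)·ln(2.203) = 0.1316.
ζ = δ/√(4π² + δ²) = 0.1316/√(39.48 + 0.0173) = 0.1316/6.285 = 0.02095.

0.0209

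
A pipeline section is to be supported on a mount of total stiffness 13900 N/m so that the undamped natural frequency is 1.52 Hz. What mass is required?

ω_n = 2πf_n = 2π × 1.52 = 9.550 rad/s.
m = k/ω_n² = 13900/9.550² = 13900/91.21 = 152.4 kg.

152 kg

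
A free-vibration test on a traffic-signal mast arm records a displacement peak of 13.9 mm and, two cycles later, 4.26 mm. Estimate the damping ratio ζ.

0.0937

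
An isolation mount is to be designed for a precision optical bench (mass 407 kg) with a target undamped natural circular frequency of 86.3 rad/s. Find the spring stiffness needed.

k = m·ω_n² = 407 × 86.30² = 407 × 7448 = 3031000 N/m.

3030000 N/m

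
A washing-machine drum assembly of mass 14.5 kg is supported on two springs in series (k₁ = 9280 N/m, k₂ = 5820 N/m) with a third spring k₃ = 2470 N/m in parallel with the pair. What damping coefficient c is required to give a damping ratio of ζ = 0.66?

391 N·s/m

Series pair: k_s = k₁k₂/(k₁+k₂) = (9280)(5820)/(9280 + 5820) = 3577 N/m. In parallel with k₃: k_eq = 3577 + 2470 = 6047 N/m.
c_c = 2√(k_eq·m) = 2√(6047 × 14.5) = 592.2 N·s/m.
c = ζ·c_c = 0.66 × 592.2 = 390.9 N·s/m.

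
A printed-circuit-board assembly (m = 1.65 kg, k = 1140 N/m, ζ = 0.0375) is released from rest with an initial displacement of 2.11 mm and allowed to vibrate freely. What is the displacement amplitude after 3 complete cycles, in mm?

Logarithmic decrement δ = 2πζ/√(1 − ζ²) = 2π × 0.03750/√(1 − 0.00141) = 0.2358.
After n cycles, x_n/x₀ = e^(−nδ), so x_3 = 2.11 × e^(−3 × 0.2358) = 2.11 × 0.4929 = 1.040 mm.

1.04 mm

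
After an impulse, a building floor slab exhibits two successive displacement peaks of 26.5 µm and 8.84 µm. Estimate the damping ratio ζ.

0.172

Logarithmic decrement δ = (1/n)·ln(x₀/x_n) = (1/1)·ln(26.5/8.84) = (1/1)·ln(2.998) = 1.098.
ζ = δ/√(4π² + δ²) = 1.098/√(39.48 + 1.21) = 1.098/6.378 = 0.1721.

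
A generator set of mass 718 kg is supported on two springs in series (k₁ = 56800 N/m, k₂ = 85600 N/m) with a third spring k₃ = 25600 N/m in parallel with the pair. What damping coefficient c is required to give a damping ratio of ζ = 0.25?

Series pair: k_s = k₁k₂/(k₁+k₂) = (56800)(85600)/(56800 + 85600) = 34140 N/m. In parallel with k₃: k_eq = 34140 + 25600 = 59740 N/m.
c_c = 2√(k_eq·m) = 2√(59740 × 718) = 13100 N·s/m.
c = ζ·c_c = 0.25 × 13100 = 3275 N·s/m.

3270 N·s/m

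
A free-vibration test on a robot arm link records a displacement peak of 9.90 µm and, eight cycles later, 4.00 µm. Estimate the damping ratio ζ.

0.0180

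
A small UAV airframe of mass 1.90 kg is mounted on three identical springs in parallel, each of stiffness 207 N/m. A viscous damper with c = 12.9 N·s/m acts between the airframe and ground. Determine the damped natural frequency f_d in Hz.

2.83 Hz

Parallel springs add: k_eq = 3 × 207 = 621.0 N/m.
ω_n = √(k_eq/m) = √(621.0/1.90) = 18.08 rad/s.
Critical damping c_c = 2√(k_eq·m) = 2√(621.0 × 1.90) = 68.70 N·s/m, so ζ = c/c_c = 12.9/68.70 = 0.1878.
ω_d = ω_n√(1 − ζ²) = 18.08 × √(1 − 0.0353) = 17.76 rad/s.
f_d = ω_d/(2π) = 2.826 Hz.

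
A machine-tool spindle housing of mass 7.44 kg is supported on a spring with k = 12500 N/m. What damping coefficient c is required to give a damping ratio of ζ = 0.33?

c_c = 2√(k·m) = 2√(12500 × 7.44) = 609.9 N·s/m.
c = ζ·c_c = 0.33 × 609.9 = 201.3 N·s/m.

201 N·s/m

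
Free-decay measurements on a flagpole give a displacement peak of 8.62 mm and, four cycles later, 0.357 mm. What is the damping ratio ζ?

0.126

Logarithmic decrement δ = (1/n)·ln(x₀/x_n) = (1/4)·ln(8.62/0.357) = (1/4)·ln(24.15) = 0.7960.
ζ = δ/√(4π² + δ²) = 0.7960/√(39.48 + 0.634) = 0.7960/6.333 = 0.1257.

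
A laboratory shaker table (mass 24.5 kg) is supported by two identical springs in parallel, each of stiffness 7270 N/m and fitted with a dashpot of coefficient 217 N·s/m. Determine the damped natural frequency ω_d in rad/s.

24.0 rad/s

Parallel springs add: k_eq = 2 × 7270 = 14540 N/m.
ω_n = √(k_eq/m) = √(14540/24.5) = 24.36 rad/s.
Critical damping c_c = 2√(k_eq·m) = 2√(14540 × 24.5) = 1194 N·s/m, so ζ = c/c_c = 217/1194 = 0.1818.
ω_d = ω_n√(1 − ζ²) = 24.36 × √(1 − 0.0330) = 23.96 rad/s.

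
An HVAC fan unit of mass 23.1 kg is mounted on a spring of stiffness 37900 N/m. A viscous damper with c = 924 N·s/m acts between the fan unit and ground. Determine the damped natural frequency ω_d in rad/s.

35.2 rad/s

ω_n = √(k/m) = √(37900/23.1) = 40.51 rad/s.
Critical damping c_c = 2√(k·m) = 2√(37900 × 23.1) = 1871 N·s/m, so ζ = c/c_c = 924/1871 = 0.4938.
ω_d = ω_n√(1 − ζ²) = 40.51 × √(1 − 0.244) = 35.22 rad/s.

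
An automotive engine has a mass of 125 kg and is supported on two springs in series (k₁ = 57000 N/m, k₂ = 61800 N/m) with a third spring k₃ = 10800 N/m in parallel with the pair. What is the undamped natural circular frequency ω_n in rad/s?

Series pair: k_s = k₁k₂/(k₁+k₂) = (57000)(61800)/(57000 + 61800) = 29650 N/m. In parallel with k₃: k_eq = 29650 + 10800 = 40450 N/m.
ω_n = √(k_eq/m) = √(40450/125) = √323.6 = 17.99 rad/s.

18.0 rad/s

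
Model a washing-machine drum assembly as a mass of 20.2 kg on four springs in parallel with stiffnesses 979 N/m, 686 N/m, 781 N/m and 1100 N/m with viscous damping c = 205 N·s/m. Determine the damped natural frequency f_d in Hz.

1.95 Hz

Parallel springs add: k_eq = 979 + 686 + 781 + 1100 = 3546 N/m.
ω_n = √(k_eq/m) = √(3546/20.2) = 13.25 rad/s.
Critical damping c_c = 2√(k_eq·m) = 2√(3546 × 20.2) = 535.3 N·s/m, so ζ = c/c_c = 205/535.3 = 0.3830.
ω_d = ω_n√(1 − ζ²) = 13.25 × √(1 − 0.147) = 12.24 rad/s.
f_d = ω_d/(2π) = 1.948 Hz.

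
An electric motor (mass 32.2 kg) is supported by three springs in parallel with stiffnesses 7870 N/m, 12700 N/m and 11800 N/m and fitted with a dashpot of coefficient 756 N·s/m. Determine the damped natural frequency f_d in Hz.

Parallel springs add: k_eq = 7870 + 12700 + 11800 = 32370 N/m.
ω_n = √(k_eq/m) = √(32370/32.2) = 31.71 rad/s.
Critical damping c_c = 2√(k_eq·m) = 2√(32370 × 32.2) = 2042 N·s/m, so ζ = c/c_c = 756/2042 = 0.3702.
ω_d = ω_n√(1 − ζ²) = 31.71 × √(1 − 0.137) = 29.45 rad/s.
f_d = ω_d/(2π) = 4.688 Hz.

4.69 Hz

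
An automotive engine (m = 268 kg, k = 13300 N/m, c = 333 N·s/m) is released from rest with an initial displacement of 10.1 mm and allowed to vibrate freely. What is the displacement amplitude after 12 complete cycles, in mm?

0.0127 mm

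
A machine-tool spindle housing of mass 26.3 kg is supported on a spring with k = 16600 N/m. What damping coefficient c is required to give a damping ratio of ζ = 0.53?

c_c = 2√(k·m) = 2√(16600 × 26.3) = 1321 N·s/m.
c = ζ·c_c = 0.53 × 1321 = 700.4 N·s/m.

700 N·s/m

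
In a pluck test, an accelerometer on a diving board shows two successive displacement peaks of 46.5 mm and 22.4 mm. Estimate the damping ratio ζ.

0.115

Logarithmic decrement δ = (1/n)·ln(x₀/x_n) = (1/1)·ln(46.5/22.4) = (1/1)·ln(2.076) = 0.7304.
ζ = δ/√(4π² + δ²) = 0.7304/√(39.48 + 0.533) = 0.7304/6.325 = 0.1155.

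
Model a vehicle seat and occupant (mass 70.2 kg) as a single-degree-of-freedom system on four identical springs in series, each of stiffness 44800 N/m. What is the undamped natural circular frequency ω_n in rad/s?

Series springs: 1/k_eq = 4/44800, so k_eq = 44800/4 = 11200 N/m.
ω_n = √(k_eq/m) = √(11200/70.2) = √159.5 = 12.63 rad/s.

12.6 rad/s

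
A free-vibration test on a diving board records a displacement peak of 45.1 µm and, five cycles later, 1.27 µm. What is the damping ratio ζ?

0.113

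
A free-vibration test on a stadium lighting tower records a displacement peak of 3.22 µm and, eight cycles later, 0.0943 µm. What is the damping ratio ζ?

0.0701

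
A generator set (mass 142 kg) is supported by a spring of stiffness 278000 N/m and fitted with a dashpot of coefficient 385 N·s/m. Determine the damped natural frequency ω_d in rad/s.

ω_n = √(k/m) = √(278000/142) = 44.25 rad/s.
Critical damping c_c = 2√(k·m) = 2√(278000 × 142) = 12570 N·s/m, so ζ = c/c_c = 385/12570 = 0.03064.
ω_d = ω_n√(1 − ζ²) = 44.25 × √(1 − 0.000939) = 44.23 rad/s.

44.2 rad/s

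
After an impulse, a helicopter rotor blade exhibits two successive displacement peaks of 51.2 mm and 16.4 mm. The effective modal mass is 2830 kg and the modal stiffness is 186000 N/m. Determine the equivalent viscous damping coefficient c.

Logarithmic decrement δ = (1/n)·ln(x₀/x_n) = (1/1)·ln(51.2/16.4) = (1/1)·ln(3.122) = 1.138.
ζ = δ/√(4π² + δ²) = 1.138/√(39.48 + 1.30) = 1.138/6.385 = 0.1783.
c = ζ · 2√(km) = 0.1783 × 2√(186000 × 2830) = 0.1783 × 45890 = 8181 N·s/m.

8180 N·s/m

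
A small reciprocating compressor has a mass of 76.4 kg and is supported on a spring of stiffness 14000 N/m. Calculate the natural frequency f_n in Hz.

ω_n = √(k/m) = √(14000/76.4) = √183.2 = 13.54 rad/s.
f_n = ω_n/(2π) = 13.54/6.283 = 2.154 Hz.

2.15 Hz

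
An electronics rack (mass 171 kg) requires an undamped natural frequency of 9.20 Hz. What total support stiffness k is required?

ω_n = 2πf_n = 2π × 9.20 = 57.81 rad/s.
k = m·ω_n² = 171 × 57.81² = 171 × 3341 = 571400 N/m.

571000 N/m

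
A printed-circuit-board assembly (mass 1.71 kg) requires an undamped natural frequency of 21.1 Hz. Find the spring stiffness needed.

ω_n = 2πf_n = 2π × 21.1 = 132.6 rad/s.
k = m·ω_n² = 1.71 × 132.6² = 1.71 × 17580 = 30060 N/m.

30100 N/m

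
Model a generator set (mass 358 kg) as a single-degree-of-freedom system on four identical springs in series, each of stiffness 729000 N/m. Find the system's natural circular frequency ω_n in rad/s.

22.6 rad/s

Series springs: 1/k_eq = 4/729000, so k_eq = 729000/4 = 182200 N/m.
ω_n = √(k_eq/m) = √(182200/358) = √509.1 = 22.56 rad/s.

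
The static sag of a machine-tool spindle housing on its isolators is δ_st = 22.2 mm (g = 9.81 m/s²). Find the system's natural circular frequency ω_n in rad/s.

21.0 rad/s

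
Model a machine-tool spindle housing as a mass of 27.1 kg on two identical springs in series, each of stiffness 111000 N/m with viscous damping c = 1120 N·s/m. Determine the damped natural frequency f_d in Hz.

6.41 Hz

Series springs: 1/k_eq = 2/111000, so k_eq = 111000/2 = 55500 N/m.
ω_n = √(k_eq/m) = √(55500/27.1) = 45.25 rad/s.
Critical damping c_c = 2√(k_eq·m) = 2√(55500 × 27.1) = 2453 N·s/m, so ζ = c/c_c = 1120/2453 = 0.4566.
ω_d = ω_n√(1 − ζ²) = 45.25 × √(1 − 0.209) = 40.26 rad/s.
f_d = ω_d/(2π) = 6.408 Hz.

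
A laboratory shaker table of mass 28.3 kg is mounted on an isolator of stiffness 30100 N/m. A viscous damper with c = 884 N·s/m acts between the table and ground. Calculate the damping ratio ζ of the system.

ω_n = √(k/m) = √(30100/28.3) = 32.61 rad/s.
Critical damping c_c = 2√(k·m) = 2√(30100 × 28.3) = 1846 N·s/m, so ζ = c/c_c = 884/1846 = 0.4789.

0.479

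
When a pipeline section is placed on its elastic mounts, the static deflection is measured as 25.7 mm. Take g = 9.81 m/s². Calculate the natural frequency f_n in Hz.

3.11 Hz

ω_n = √(g/δ_st) = √(9.81/0.0257) = √381.7 = 19.54 rad/s.
f_n = ω_n/(2π) = 19.54/6.283 = 3.109 Hz.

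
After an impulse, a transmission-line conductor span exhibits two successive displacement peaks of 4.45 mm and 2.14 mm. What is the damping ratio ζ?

0.116

Logarithmic decrement δ = (1/n)·ln(x₀/x_n) = (1/1)·ln(4.45/2.14) = (1/1)·ln(2.079) = 0.7321.
ζ = δ/√(4π² + δ²) = 0.7321/√(39.48 + 0.536) = 0.7321/6.326 = 0.1157.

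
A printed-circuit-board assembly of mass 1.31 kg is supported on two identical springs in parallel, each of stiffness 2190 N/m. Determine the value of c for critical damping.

151 N·s/m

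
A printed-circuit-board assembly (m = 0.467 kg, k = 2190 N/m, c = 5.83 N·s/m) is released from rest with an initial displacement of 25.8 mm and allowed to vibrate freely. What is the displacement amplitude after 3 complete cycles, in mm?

4.60 mm

ζ = c/(2√(km)) = 5.83/(2√(2190 × 0.467)) = 5.83/63.96 = 0.09115.
Logarithmic decrement δ = 2πζ/√(1 − ζ²) = 2π × 0.09115/√(1 − 0.00831) = 0.5751.
After n cycles, x_n/x₀ = e^(−nδ), so x_3 = 25.8 × e^(−3 × 0.5751) = 25.8 × 0.1781 = 4.595 mm.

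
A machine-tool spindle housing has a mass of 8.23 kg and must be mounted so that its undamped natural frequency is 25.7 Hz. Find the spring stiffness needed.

ω_n = 2πf_n = 2π × 25.7 = 161.5 rad/s.
k = m·ω_n² = 8.23 × 161.5² = 8.23 × 26080 = 214600 N/m.

215000 N/m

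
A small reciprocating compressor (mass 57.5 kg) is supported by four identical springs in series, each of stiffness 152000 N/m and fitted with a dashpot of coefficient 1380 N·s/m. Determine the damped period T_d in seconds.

Series springs: 1/k_eq = 4/152000, so k_eq = 152000/4 = 38000 N/m.
ω_n = √(k_eq/m) = √(38000/57.5) = 25.71 rad/s.
Critical damping c_c = 2√(k_eq·m) = 2√(38000 × 57.5) = 2956 N·s/m, so ζ = c/c_c = 1380/2956 = 0.4668.
ω_d = ω_n√(1 − ζ²) = 25.71 × √(1 − 0.218) = 22.73 rad/s.
T_d = 2π/ω_d = 0.2764 s.

0.276 s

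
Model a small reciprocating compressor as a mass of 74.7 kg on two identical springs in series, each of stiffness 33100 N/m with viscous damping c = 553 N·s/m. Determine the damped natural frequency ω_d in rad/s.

14.4 rad/s

Series springs: 1/k_eq = 2/33100, so k_eq = 33100/2 = 16550 N/m.
ω_n = √(k_eq/m) = √(16550/74.7) = 14.88 rad/s.
Critical damping c_c = 2√(k_eq·m) = 2√(16550 × 74.7) = 2224 N·s/m, so ζ = c/c_c = 553/2224 = 0.2487.
ω_d = ω_n√(1 − ζ²) = 14.88 × √(1 − 0.0618) = 14.42 rad/s.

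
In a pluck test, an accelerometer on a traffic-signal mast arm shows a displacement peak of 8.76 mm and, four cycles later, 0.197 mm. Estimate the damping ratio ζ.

Logarithmic decrement δ = (1/n)·ln(x₀/x_n) = (1/4)·ln(8.76/0.197) = (1/4)·ln(44.47) = 0.9487.
ζ = δ/√(4π² + δ²) = 0.9487/√(39.48 + 0.900) = 0.9487/6.354 = 0.1493.

0.149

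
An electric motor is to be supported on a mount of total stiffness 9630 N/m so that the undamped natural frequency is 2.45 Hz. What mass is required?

40.6 kg

ω_n = 2πf_n = 2π × 2.45 = 15.39 rad/s.
m = k/ω_n² = 9630/15.39² = 9630/237.0 = 40.64 kg.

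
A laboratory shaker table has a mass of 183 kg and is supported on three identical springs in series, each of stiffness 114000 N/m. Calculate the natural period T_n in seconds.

0.436 s

Series springs: 1/k_eq = 3/114000, so k_eq = 114000/3 = 38000 N/m.
ω_n = √(k_eq/m) = √(38000/183) = √207.7 = 14.41 rad/s.
T_n = 2π/ω_n = 6.283/14.41 = 0.4360 s.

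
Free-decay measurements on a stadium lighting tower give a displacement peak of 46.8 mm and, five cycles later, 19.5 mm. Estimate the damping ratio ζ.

Logarithmic decrement δ = (1/n)·ln(x₀/x_n) = (1/5)·ln(46.8/19.5) = (1/5)·ln(2.400) = 0.1751.
ζ = δ/√(4π² + δ²) = 0.1751/√(39.48 + 0.0307) = 0.1751/6.286 = 0.02786.

0.0279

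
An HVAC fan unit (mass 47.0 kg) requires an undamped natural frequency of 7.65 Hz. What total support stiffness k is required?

ω_n = 2πf_n = 2π × 7.65 = 48.07 rad/s.
k = m·ω_n² = 47.0 × 48.07² = 47.0 × 2310 = 108600 N/m.

109000 N/m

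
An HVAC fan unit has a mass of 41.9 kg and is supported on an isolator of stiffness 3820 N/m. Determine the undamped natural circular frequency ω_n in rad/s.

9.55 rad/s

ω_n = √(k/m) = √(3820/41.9) = √91.17 = 9.548 rad/s.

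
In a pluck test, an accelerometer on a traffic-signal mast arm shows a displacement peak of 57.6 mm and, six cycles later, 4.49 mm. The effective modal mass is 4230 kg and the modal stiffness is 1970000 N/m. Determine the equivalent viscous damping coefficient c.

12300 N·s/m

Logarithmic decrement δ = (1/n)·ln(x₀/x_n) = (1/6)·ln(57.6/4.49) = (1/6)·ln(12.83) = 0.4253.
ζ = δ/√(4π² + δ²) = 0.4253/√(39.48 + 0.181) = 0.4253/6.298 = 0.06753.
c = ζ · 2√(km) = 0.06753 × 2√(1970000 × 4230) = 0.06753 × 182600 = 12330 N·s/m.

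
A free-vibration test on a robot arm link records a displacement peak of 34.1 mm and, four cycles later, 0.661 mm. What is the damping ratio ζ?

Logarithmic decrement δ = (1/n)·ln(x₀/x_n) = (1/4)·ln(34.1/0.661) = (1/4)·ln(51.59) = 0.9858.
ζ = δ/√(4π² + δ²) = 0.9858/√(39.48 + 0.972) = 0.9858/6.360 = 0.1550.

0.155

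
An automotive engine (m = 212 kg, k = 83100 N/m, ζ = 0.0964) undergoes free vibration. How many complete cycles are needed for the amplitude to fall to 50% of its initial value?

Logarithmic decrement δ = 2πζ/√(1 − ζ²) = 2π × 0.09640/√(1 − 0.00929) = 0.6085.
x_n/x₀ = e^(−nδ) ≤ 0.5; take ln: n ≥ ln(1/0.5)/δ = 0.6931/0.6085 = 1.139.
So 2 complete cycles are required.

2 cycles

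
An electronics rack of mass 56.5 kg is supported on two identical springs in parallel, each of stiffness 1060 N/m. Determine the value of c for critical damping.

692 N·s/m

Parallel springs add: k_eq = 2 × 1060 = 2120 N/m.
c_c = 2√(k_eq·m) = 2√(2120 × 56.5) = 2 × 346.1 = 692.2 N·s/m.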